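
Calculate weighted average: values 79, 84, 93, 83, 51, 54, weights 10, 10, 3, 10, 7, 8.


Numerator = 79*10 + 84*10 + 93*3 + 83*10 + 51*7 + 54*8 = 3528
Denominator = 10 + 10 + 3 + 10 + 7 + 8 = 48
WM = 3528/48 = 73.5000

WM = 73.5000


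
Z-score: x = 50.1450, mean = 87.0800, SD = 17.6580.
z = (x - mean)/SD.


z = (50.1450 - 87.0800)/17.6580
= -36.9350/17.6580
= -2.0917

z = -2.0917


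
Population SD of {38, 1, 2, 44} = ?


Mean = 21.2500
Variance = 394.6875
SD = sqrt(394.6875) = 19.8667

SD = 19.8667


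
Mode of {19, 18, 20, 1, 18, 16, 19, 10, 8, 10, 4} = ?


Frequencies: 1:1, 4:1, 8:1, 10:2, 16:1, 18:2, 19:2, 20:1
Max frequency = 2
Mode = 10, 18, 19

Mode = 10, 18, 19


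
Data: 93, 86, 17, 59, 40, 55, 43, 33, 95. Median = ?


Sorted: 17, 33, 40, 43, 55, 59, 86, 93, 95
n = 9 (odd)
Middle value = 55

Median = 55


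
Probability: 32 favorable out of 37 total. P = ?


P = 32/37 = 0.8649

P = 0.8649


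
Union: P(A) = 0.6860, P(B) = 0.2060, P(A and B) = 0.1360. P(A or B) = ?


P(A∪B) = 0.6860 + 0.2060 - 0.1360
= 0.8920 - 0.1360
= 0.7560

P(A∪B) = 0.7560


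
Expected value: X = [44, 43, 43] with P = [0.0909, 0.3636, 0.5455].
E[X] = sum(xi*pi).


E[X] = 44*0.0909 + 43*0.3636 + 43*0.5455
= 3.9996 + 15.6348 + 23.4565
= 43.0909

E[X] = 43.0909


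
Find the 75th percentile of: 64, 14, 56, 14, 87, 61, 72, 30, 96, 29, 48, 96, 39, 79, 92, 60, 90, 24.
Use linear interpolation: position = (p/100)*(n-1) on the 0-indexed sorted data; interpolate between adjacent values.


Sorted: 14, 14, 24, 29, 30, 39, 48, 56, 60, 61, 64, 72, 79, 87, 90, 92, 96, 96
n = 18
Index = 75/100 * 17 = 12.7500
Lower = data[12] = 79, Upper = data[13] = 87
P75 = 79 + 0.7500*(8) = 85.0000

P75 = 85.0000


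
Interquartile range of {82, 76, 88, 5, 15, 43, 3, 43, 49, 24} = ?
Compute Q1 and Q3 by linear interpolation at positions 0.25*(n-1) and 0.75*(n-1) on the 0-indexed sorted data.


Sorted: 3, 5, 15, 24, 43, 43, 49, 76, 82, 88
Q1 (25th %ile) = 17.2500
Q3 (75th %ile) = 69.2500
IQR = 69.2500 - 17.2500 = 52.0000

IQR = 52.0000


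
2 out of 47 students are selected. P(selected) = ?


P = 2/47 = 0.0426

P = 0.0426


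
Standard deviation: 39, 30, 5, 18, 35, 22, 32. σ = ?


Mean = 25.8571
Variance = 117.5510
SD = sqrt(117.5510) = 10.8421

SD = 10.8421


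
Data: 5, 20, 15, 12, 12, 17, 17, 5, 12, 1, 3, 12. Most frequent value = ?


Frequencies: 1:1, 3:1, 5:2, 12:4, 15:1, 17:2, 20:1
Max frequency = 4
Mode = 12

Mode = 12


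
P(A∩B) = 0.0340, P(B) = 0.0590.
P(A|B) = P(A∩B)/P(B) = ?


P(A|B) = 0.0340/0.0590 = 0.5763

P(A|B) = 0.5763


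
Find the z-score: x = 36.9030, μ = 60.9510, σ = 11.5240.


z = (36.9030 - 60.9510)/11.5240
= -24.0480/11.5240
= -2.0868

z = -2.0868


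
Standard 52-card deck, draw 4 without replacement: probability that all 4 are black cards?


P(all black cards) = (26/52) × (25/51) × (24/50) × (23/49)
= 0.0552

P = 0.0552


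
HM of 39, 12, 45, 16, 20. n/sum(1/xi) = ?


Sum of reciprocals = 1/39 + 1/12 + 1/45 + 1/16 + 1/20 = 0.243697
HM = 5/0.243697 = 20.5173

HM = 20.5173


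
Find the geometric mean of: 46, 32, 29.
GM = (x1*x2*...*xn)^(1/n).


Product = 46 × 32 × 29 = 42688
GM = 42688^(1/3) = 34.9490

GM = 34.9490


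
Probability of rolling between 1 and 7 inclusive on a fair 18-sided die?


Favorable outcomes (1 ≤ roll ≤ 7): 7
Total outcomes = 18
P = 7/18 = 0.3889

P = 0.3889


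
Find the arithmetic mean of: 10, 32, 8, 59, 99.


Sum = 10 + 32 + 8 + 59 + 99 = 208
n = 5
Mean = 208/5 = 41.6000

Mean = 41.6000


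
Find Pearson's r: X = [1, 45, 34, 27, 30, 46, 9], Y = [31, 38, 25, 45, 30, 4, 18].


Mean X = 27.4286, Mean Y = 27.2857
SD X = 15.773913, SD Y = 12.440881
Cov = -26.693878
r = -26.693878/(15.773913*12.440881) = -0.1360

r = -0.1360


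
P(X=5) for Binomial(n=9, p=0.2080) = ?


C(9,5) = 126
p^5 = 0.000389
(1-p)^4 = 0.393460
P = 126 * 0.000389 * 0.393460 = 0.0193

P(X=5) = 0.0193


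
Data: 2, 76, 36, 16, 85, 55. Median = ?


Sorted: 2, 16, 36, 55, 76, 85
n = 6 (even)
Middle values: 36 and 55
Median = (36+55)/2 = 45.5000

Median = 45.5000


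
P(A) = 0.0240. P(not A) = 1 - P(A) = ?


P(not A) = 1 - 0.0240 = 0.9760

P(not A) = 0.9760


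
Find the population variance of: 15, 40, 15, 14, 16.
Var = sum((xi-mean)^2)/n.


Mean = 20.0000
Squared deviations: 25.0000, 400.0000, 25.0000, 36.0000, 16.0000
Sum = 502.0000
Variance = 502.0000/5 = 100.4000

Variance = 100.4000


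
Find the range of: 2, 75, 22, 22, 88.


Max = 88, Min = 2
Range = 88 - 2 = 86

Range = 86


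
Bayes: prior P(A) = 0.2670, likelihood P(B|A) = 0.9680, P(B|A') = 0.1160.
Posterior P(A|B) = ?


P(B) = P(B|A)*P(A) + P(B|A')*P(A')
= 0.9680*0.2670 + 0.1160*0.7330
= 0.258456 + 0.085028 = 0.343484
P(A|B) = 0.258456/0.343484 = 0.7525

P(A|B) = 0.7525


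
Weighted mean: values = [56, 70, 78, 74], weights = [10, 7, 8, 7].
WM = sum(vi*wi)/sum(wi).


Numerator = 56*10 + 70*7 + 78*8 + 74*7 = 2192
Denominator = 10 + 7 + 8 + 7 = 32
WM = 2192/32 = 68.5000

WM = 68.5000


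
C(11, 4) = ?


C(11,4) = 11!/(4! × 7!)
= 39916800/(24 × 5040)
= 330

C(11,4) = 330


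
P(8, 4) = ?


P(8,4) = 8!/4!
= 40320/24
= 1680

P(8,4) = 1680


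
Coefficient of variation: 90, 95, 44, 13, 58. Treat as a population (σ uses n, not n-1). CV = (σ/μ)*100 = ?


Mean = 60.0000
SD = 30.3117
CV = (30.3117/60.0000)*100 = 50.5195%

CV = 50.5195%


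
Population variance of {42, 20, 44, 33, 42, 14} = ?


Mean = 32.5000
Squared deviations: 90.2500, 156.2500, 132.2500, 0.2500, 90.2500, 342.2500
Sum = 811.5000
Variance = 811.5000/6 = 135.2500

Variance = 135.2500


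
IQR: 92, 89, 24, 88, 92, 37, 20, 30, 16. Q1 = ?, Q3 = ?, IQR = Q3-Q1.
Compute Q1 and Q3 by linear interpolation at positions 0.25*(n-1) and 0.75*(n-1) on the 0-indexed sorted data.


Sorted: 16, 20, 24, 30, 37, 88, 89, 92, 92
Q1 (25th %ile) = 24.0000
Q3 (75th %ile) = 89.0000
IQR = 89.0000 - 24.0000 = 65.0000

IQR = 65.0000


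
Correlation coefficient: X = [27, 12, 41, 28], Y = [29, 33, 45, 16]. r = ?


Mean X = 27.0000, Mean Y = 30.7500
SD X = 10.271319, SD Y = 10.353140
Cov = 37.750000
r = 37.750000/(10.271319*10.353140) = 0.3550

r = 0.3550


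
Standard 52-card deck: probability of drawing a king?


4 kings in 52 cards
P = 4/52 = 0.0769

P = 0.0769


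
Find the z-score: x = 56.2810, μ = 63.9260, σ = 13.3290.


z = (56.2810 - 63.9260)/13.3290
= -7.6450/13.3290
= -0.5736

z = -0.5736


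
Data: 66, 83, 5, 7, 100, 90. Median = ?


Sorted: 5, 7, 66, 83, 90, 100
n = 6 (even)
Middle values: 66 and 83
Median = (66+83)/2 = 74.5000

Median = 74.5000


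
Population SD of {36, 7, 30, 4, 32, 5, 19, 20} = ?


Mean = 19.1250
Variance = 143.1094
SD = sqrt(143.1094) = 11.9628

SD = 11.9628


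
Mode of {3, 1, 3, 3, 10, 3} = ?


Frequencies: 1:1, 3:4, 10:1
Max frequency = 4
Mode = 3

Mode = 3


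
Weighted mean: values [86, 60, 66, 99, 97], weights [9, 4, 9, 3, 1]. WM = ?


Numerator = 86*9 + 60*4 + 66*9 + 99*3 + 97*1 = 2002
Denominator = 9 + 4 + 9 + 3 + 1 = 26
WM = 2002/26 = 77.0000

WM = 77.0000


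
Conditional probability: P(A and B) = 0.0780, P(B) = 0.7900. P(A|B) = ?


P(A|B) = 0.0780/0.7900 = 0.0987

P(A|B) = 0.0987


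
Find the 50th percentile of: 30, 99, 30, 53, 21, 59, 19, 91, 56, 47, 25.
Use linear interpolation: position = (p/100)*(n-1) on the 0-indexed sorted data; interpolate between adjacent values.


Sorted: 19, 21, 25, 30, 30, 47, 53, 56, 59, 91, 99
n = 11
Index = 50/100 * 10 = 5.0000
Lower = data[5] = 47, Upper = data[6] = 53
P50 = 47 + 0*(6) = 47.0000

P50 = 47.0000


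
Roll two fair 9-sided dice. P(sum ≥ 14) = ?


Total outcomes = 9×9 = 81
Favorable (sum ≥ 14): 15
P = 15/81 = 0.1852

P = 0.1852


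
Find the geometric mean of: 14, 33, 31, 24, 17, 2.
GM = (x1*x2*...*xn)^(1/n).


Product = 14 × 33 × 31 × 24 × 17 × 2 = 11686752
GM = 11686752^(1/6) = 15.0643

GM = 15.0643


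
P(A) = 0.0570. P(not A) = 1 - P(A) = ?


P(not A) = 1 - 0.0570 = 0.9430

P(not A) = 0.9430


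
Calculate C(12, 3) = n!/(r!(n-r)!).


C(12,3) = 12!/(3! × 9!)
= 479001600/(6 × 362880)
= 220

C(12,3) = 220


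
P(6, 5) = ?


P(6,5) = 6!/1!
= 720/1
= 720

P(6,5) = 720


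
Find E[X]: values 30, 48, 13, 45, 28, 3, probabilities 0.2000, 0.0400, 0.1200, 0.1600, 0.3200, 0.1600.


E[X] = 30*0.2000 + 48*0.0400 + 13*0.1200 + 45*0.1600 + 28*0.3200 + 3*0.1600
= 6.0000 + 1.9200 + 1.5600 + 7.2000 + 8.9600 + 0.4800
= 26.1200

E[X] = 26.1200


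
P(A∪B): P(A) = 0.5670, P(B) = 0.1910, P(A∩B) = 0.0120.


P(A∪B) = 0.5670 + 0.1910 - 0.0120
= 0.7580 - 0.0120
= 0.7460

P(A∪B) = 0.7460


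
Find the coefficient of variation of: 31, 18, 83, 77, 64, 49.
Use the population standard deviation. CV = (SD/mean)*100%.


Mean = 53.6667
SD = 23.5207
CV = (23.5207/53.6667)*100 = 43.8273%

CV = 43.8273%


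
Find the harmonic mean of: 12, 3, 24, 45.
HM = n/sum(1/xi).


Sum of reciprocals = 1/12 + 1/3 + 1/24 + 1/45 = 0.480556
HM = 4/0.480556 = 8.3237

HM = 8.3237


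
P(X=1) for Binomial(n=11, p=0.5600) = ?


C(11,1) = 11
p^1 = 0.560000
(1-p)^10 = 0.000272
P = 11 * 0.560000 * 0.000272 = 0.0017

P(X=1) = 0.0017


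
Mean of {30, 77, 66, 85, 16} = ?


Sum = 30 + 77 + 66 + 85 + 16 = 274
n = 5
Mean = 274/5 = 54.8000

Mean = 54.8000


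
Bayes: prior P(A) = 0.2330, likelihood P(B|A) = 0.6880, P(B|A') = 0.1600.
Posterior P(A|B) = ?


P(B) = P(B|A)*P(A) + P(B|A')*P(A')
= 0.6880*0.2330 + 0.1600*0.7670
= 0.160304 + 0.122720 = 0.283024
P(A|B) = 0.160304/0.283024 = 0.5664

P(A|B) = 0.5664


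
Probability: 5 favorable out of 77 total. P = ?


P = 5/77 = 0.0649

P = 0.0649


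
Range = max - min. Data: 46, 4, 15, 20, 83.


Max = 83, Min = 4
Range = 83 - 4 = 79

Range = 79


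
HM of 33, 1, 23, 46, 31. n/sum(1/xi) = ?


Sum of reciprocals = 1/33 + 1/1 + 1/23 + 1/46 + 1/31 = 1.127778
HM = 5/1.127778 = 4.4335

HM = 4.4335


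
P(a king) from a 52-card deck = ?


4 kings in 52 cards
P = 4/52 = 0.0769

P = 0.0769


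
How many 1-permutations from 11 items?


P(11,1) = 11!/10!
= 39916800/3628800
= 11

P(11,1) = 11


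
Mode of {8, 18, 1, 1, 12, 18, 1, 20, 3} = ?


Frequencies: 1:3, 3:1, 8:1, 12:1, 18:2, 20:1
Max frequency = 3
Mode = 1

Mode = 1


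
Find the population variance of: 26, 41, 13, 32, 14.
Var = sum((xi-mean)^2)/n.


Mean = 25.2000
Squared deviations: 0.6400, 249.6400, 148.8400, 46.2400, 125.4400
Sum = 570.8000
Variance = 570.8000/5 = 114.1600

Variance = 114.1600


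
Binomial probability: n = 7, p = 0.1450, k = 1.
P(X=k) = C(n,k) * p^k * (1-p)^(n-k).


C(7,1) = 7
p^1 = 0.145000
(1-p)^6 = 0.390658
P = 7 * 0.145000 * 0.390658 = 0.3965

P(X=1) = 0.3965


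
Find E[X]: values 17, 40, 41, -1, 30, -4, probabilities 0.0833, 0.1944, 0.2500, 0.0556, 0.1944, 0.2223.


E[X] = 17*0.0833 + 40*0.1944 + 41*0.2500 - 1*0.0556 + 30*0.1944 - 4*0.2223
= 1.4161 + 7.7760 + 10.2500 - 0.0556 + 5.8320 - 0.8892
= 24.3293

E[X] = 24.3293


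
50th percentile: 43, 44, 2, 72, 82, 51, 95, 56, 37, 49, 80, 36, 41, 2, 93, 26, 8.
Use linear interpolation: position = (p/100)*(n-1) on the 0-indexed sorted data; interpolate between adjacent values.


Sorted: 2, 2, 8, 26, 36, 37, 41, 43, 44, 49, 51, 56, 72, 80, 82, 93, 95
n = 17
Index = 50/100 * 16 = 8.0000
Lower = data[8] = 44, Upper = data[9] = 49
P50 = 44 + 0*(5) = 44.0000

P50 = 44.0000


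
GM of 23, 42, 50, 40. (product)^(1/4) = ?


Product = 23 × 42 × 50 × 40 = 1932000
GM = 1932000^(1/4) = 37.2822

GM = 37.2822


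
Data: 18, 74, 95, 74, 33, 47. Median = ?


Sorted: 18, 33, 47, 74, 74, 95
n = 6 (even)
Middle values: 47 and 74
Median = (47+74)/2 = 60.5000

Median = 60.5000


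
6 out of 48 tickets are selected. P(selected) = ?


P = 6/48 = 0.1250

P = 0.1250


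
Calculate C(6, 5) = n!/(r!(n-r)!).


C(6,5) = 6!/(5! × 1!)
= 720/(120 × 1)
= 6

C(6,5) = 6


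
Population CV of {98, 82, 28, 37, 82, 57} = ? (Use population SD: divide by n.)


Mean = 64.0000
SD = 25.4231
CV = (25.4231/64.0000)*100 = 39.7236%

CV = 39.7236%


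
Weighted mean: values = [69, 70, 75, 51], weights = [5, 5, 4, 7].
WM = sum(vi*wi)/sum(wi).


Numerator = 69*5 + 70*5 + 75*4 + 51*7 = 1352
Denominator = 5 + 5 + 4 + 7 = 21
WM = 1352/21 = 64.3810

WM = 64.3810


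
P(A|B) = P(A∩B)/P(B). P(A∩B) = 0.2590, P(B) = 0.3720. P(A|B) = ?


P(A|B) = 0.2590/0.3720 = 0.6962

P(A|B) = 0.6962


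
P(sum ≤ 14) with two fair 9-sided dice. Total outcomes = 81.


Total outcomes = 9×9 = 81
Favorable (sum ≤ 14): 71
P = 71/81 = 0.8765

P = 0.8765


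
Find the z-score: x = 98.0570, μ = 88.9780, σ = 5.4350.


z = (98.0570 - 88.9780)/5.4350
= 9.0790/5.4350
= 1.6705

z = 1.6705


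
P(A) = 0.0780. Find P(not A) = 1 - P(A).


P(not A) = 1 - 0.0780 = 0.9220

P(not A) = 0.9220


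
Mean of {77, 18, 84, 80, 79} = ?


Sum = 77 + 18 + 84 + 80 + 79 = 338
n = 5
Mean = 338/5 = 67.6000

Mean = 67.6000


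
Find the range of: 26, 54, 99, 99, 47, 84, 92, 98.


Max = 99, Min = 26
Range = 99 - 26 = 73

Range = 73


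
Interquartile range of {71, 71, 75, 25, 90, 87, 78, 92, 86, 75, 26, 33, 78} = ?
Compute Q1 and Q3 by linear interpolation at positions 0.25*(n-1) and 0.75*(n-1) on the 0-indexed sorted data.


Sorted: 25, 26, 33, 71, 71, 75, 75, 78, 78, 86, 87, 90, 92
Q1 (25th %ile) = 71.0000
Q3 (75th %ile) = 86.0000
IQR = 86.0000 - 71.0000 = 15.0000

IQR = 15.0000


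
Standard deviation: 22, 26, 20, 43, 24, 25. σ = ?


Mean = 26.6667
Variance = 57.2222
SD = sqrt(57.2222) = 7.5645

SD = 7.5645


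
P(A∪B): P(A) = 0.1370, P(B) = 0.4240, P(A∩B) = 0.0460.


P(A∪B) = 0.1370 + 0.4240 - 0.0460
= 0.5610 - 0.0460
= 0.5150

P(A∪B) = 0.5150


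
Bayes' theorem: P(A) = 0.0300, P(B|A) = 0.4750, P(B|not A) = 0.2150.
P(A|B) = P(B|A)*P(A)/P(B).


P(B) = P(B|A)*P(A) + P(B|A')*P(A')
= 0.4750*0.0300 + 0.2150*0.9700
= 0.014250 + 0.208550 = 0.222800
P(A|B) = 0.014250/0.222800 = 0.0640

P(A|B) = 0.0640


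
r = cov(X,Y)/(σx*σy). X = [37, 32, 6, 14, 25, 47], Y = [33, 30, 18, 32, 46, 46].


Mean X = 26.8333, Mean Y = 34.1667
SD X = 13.776994, SD Y = 9.702520
Cov = 91.361111
r = 91.361111/(13.776994*9.702520) = 0.6835

r = 0.6835


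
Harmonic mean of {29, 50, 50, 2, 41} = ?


Sum of reciprocals = 1/29 + 1/50 + 1/50 + 1/2 + 1/41 = 0.598873
HM = 5/0.598873 = 8.3490

HM = 8.3490


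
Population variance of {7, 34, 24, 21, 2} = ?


Mean = 17.6000
Squared deviations: 112.3600, 268.9600, 40.9600, 11.5600, 243.3600
Sum = 677.2000
Variance = 677.2000/5 = 135.4400

Variance = 135.4400


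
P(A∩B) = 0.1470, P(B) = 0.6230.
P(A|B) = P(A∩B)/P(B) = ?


P(A|B) = 0.1470/0.6230 = 0.2360

P(A|B) = 0.2360


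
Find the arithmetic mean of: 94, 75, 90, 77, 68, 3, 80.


Sum = 94 + 75 + 90 + 77 + 68 + 3 + 80 = 487
n = 7
Mean = 487/7 = 69.5714

Mean = 69.5714


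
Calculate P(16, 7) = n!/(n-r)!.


P(16,7) = 16!/9!
= 20922789888000/362880
= 57657600

P(16,7) = 57657600


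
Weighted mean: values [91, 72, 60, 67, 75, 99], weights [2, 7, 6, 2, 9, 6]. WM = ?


Numerator = 91*2 + 72*7 + 60*6 + 67*2 + 75*9 + 99*6 = 2449
Denominator = 2 + 7 + 6 + 2 + 9 + 6 = 32
WM = 2449/32 = 76.5312

WM = 76.5312


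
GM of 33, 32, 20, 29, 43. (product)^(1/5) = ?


Product = 33 × 32 × 20 × 29 × 43 = 26336640
GM = 26336640^(1/5) = 30.4868

GM = 30.4868


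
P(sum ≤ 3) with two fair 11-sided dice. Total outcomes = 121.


Total outcomes = 11×11 = 121
Favorable (sum ≤ 3): 3
P = 3/121 = 0.0248

P = 0.0248


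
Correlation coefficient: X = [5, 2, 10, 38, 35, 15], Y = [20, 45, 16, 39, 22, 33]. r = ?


Mean X = 17.5000, Mean Y = 29.1667
SD X = 14.056434, SD Y = 10.573815
Cov = 5.750000
r = 5.750000/(14.056434*10.573815) = 0.0387

r = 0.0387


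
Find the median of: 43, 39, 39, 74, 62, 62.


Sorted: 39, 39, 43, 62, 62, 74
n = 6 (even)
Middle values: 43 and 62
Median = (43+62)/2 = 52.5000

Median = 52.5000


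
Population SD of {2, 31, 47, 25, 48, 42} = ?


Mean = 32.5000
Variance = 254.9167
SD = sqrt(254.9167) = 15.9661

SD = 15.9661


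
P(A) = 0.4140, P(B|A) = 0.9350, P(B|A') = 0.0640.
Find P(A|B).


P(B) = P(B|A)*P(A) + P(B|A')*P(A')
= 0.9350*0.4140 + 0.0640*0.5860
= 0.387090 + 0.037504 = 0.424594
P(A|B) = 0.387090/0.424594 = 0.9117

P(A|B) = 0.9117


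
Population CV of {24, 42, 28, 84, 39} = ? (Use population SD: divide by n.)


Mean = 43.4000
SD = 21.3691
CV = (21.3691/43.4000)*100 = 49.2376%

CV = 49.2376%


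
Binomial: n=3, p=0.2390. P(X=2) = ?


C(3,2) = 3
p^2 = 0.057121
(1-p)^1 = 0.761000
P = 3 * 0.057121 * 0.761000 = 0.1304

P(X=2) = 0.1304


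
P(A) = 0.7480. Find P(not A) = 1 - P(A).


P(not A) = 1 - 0.7480 = 0.2520

P(not A) = 0.2520


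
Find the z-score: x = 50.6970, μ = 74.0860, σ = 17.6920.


z = (50.6970 - 74.0860)/17.6920
= -23.3890/17.6920
= -1.3220

z = -1.3220


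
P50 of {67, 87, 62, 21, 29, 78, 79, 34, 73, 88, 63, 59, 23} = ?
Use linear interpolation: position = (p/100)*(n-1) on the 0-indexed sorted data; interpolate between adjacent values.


Sorted: 21, 23, 29, 34, 59, 62, 63, 67, 73, 78, 79, 87, 88
n = 13
Index = 50/100 * 12 = 6.0000
Lower = data[6] = 63, Upper = data[7] = 67
P50 = 63 + 0*(4) = 63.0000

P50 = 63.0000


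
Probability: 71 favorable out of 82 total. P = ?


P = 71/82 = 0.8659

P = 0.8659


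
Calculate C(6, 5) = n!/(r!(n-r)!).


C(6,5) = 6!/(5! × 1!)
= 720/(120 × 1)
= 6

C(6,5) = 6


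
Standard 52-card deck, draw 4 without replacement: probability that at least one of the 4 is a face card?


P(at least one) = 1 - P(none)
P(none) = (40/52) × (39/51) × (38/50) × (37/49) = 0.337575
P(at least one) = 1 - 0.337575 = 0.6624

P = 0.6624


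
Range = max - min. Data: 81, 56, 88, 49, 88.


Max = 88, Min = 49
Range = 88 - 49 = 39

Range = 39


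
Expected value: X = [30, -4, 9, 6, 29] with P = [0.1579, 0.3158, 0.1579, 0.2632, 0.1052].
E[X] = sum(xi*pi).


E[X] = 30*0.1579 - 4*0.3158 + 9*0.1579 + 6*0.2632 + 29*0.1052
= 4.7370 - 1.2632 + 1.4211 + 1.5792 + 3.0508
= 9.5249

E[X] = 9.5249


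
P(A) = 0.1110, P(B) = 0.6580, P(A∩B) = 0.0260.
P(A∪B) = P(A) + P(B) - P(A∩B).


P(A∪B) = 0.1110 + 0.6580 - 0.0260
= 0.7690 - 0.0260
= 0.7430

P(A∪B) = 0.7430


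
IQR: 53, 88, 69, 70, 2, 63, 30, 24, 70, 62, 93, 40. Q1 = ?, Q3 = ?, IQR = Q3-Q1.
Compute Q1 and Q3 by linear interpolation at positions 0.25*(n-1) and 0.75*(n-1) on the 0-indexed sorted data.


Sorted: 2, 24, 30, 40, 53, 62, 63, 69, 70, 70, 88, 93
Q1 (25th %ile) = 37.5000
Q3 (75th %ile) = 70.0000
IQR = 70.0000 - 37.5000 = 32.5000

IQR = 32.5000


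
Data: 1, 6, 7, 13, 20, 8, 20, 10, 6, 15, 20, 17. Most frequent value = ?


Frequencies: 1:1, 6:2, 7:1, 8:1, 10:1, 13:1, 15:1, 17:1, 20:3
Max frequency = 3
Mode = 20

Mode = 20


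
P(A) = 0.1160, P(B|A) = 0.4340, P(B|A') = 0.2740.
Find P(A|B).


P(B) = P(B|A)*P(A) + P(B|A')*P(A')
= 0.4340*0.1160 + 0.2740*0.8840
= 0.050344 + 0.242216 = 0.292560
P(A|B) = 0.050344/0.292560 = 0.1721

P(A|B) = 0.1721


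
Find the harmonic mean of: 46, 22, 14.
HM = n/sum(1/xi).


Sum of reciprocals = 1/46 + 1/22 + 1/14 = 0.138622
HM = 3/0.138622 = 21.6415

HM = 21.6415


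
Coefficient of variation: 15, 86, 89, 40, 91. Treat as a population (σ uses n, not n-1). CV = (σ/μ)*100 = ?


Mean = 64.2000
SD = 31.0316
CV = (31.0316/64.2000)*100 = 48.3358%

CV = 48.3358%


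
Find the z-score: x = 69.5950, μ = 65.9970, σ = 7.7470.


z = (69.5950 - 65.9970)/7.7470
= 3.5980/7.7470
= 0.4644

z = 0.4644


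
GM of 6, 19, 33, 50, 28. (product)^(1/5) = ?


Product = 6 × 19 × 33 × 50 × 28 = 5266800
GM = 5266800^(1/5) = 22.0958

GM = 22.0958


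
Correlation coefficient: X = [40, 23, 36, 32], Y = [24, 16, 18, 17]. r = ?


Mean X = 32.7500, Mean Y = 18.7500
SD X = 6.299802, SD Y = 3.112475
Cov = 15.937500
r = 15.937500/(6.299802*3.112475) = 0.8128

r = 0.8128


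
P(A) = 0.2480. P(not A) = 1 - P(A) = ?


P(not A) = 1 - 0.2480 = 0.7520

P(not A) = 0.7520


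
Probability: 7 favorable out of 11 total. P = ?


P = 7/11 = 0.6364

P = 0.6364


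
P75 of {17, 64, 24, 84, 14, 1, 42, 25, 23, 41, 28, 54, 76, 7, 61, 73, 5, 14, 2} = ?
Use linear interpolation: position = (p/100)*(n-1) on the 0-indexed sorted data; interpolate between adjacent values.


Sorted: 1, 2, 5, 7, 14, 14, 17, 23, 24, 25, 28, 41, 42, 54, 61, 64, 73, 76, 84
n = 19
Index = 75/100 * 18 = 13.5000
Lower = data[13] = 54, Upper = data[14] = 61
P75 = 54 + 0.5000*(7) = 57.5000

P75 = 57.5000


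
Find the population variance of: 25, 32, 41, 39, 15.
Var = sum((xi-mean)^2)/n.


Mean = 30.4000
Squared deviations: 29.1600, 2.5600, 112.3600, 73.9600, 237.1600
Sum = 455.2000
Variance = 455.2000/5 = 91.0400

Variance = 91.0400


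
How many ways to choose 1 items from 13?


C(13,1) = 13!/(1! × 12!)
= 6227020800/(1 × 479001600)
= 13

C(13,1) = 13


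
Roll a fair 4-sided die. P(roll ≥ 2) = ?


Favorable outcomes (roll ≥ 2): 3
Total outcomes = 4
P = 3/4 = 0.7500

P = 0.7500


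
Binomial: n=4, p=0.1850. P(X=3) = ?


C(4,3) = 4
p^3 = 0.006332
(1-p)^1 = 0.815000
P = 4 * 0.006332 * 0.815000 = 0.0206

P(X=3) = 0.0206


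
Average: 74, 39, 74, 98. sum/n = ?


Sum = 74 + 39 + 74 + 98 = 285
n = 4
Mean = 285/4 = 71.2500

Mean = 71.2500


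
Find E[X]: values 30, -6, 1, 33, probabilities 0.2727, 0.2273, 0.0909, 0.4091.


E[X] = 30*0.2727 - 6*0.2273 + 1*0.0909 + 33*0.4091
= 8.1810 - 1.3638 + 0.0909 + 13.5003
= 20.4084

E[X] = 20.4084


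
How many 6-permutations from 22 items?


P(22,6) = 22!/16!
= 1124000727777607680000/20922789888000
= 53721360

P(22,6) = 53721360


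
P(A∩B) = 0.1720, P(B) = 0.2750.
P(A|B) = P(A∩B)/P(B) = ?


P(A|B) = 0.1720/0.2750 = 0.6255

P(A|B) = 0.6255


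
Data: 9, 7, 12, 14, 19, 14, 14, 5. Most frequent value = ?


Frequencies: 5:1, 7:1, 9:1, 12:1, 14:3, 19:1
Max frequency = 3
Mode = 14

Mode = 14


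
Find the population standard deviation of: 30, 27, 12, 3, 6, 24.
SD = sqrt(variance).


Mean = 17.0000
Variance = 110.0000
SD = sqrt(110.0000) = 10.4881

SD = 10.4881


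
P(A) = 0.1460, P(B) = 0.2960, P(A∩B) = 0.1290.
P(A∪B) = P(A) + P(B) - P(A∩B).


P(A∪B) = 0.1460 + 0.2960 - 0.1290
= 0.4420 - 0.1290
= 0.3130

P(A∪B) = 0.3130


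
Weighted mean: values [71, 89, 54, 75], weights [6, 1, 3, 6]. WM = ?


Numerator = 71*6 + 89*1 + 54*3 + 75*6 = 1127
Denominator = 6 + 1 + 3 + 6 = 16
WM = 1127/16 = 70.4375

WM = 70.4375


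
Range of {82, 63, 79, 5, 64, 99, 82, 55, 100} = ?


Max = 100, Min = 5
Range = 100 - 5 = 95

Range = 95


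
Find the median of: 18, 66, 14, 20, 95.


Sorted: 14, 18, 20, 66, 95
n = 5 (odd)
Middle value = 20

Median = 20


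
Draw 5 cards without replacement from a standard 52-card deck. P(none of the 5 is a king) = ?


P(no kings) = (48/52) × (47/51) × (46/50) × (45/49) × (44/48)
= 0.6588

P = 0.6588


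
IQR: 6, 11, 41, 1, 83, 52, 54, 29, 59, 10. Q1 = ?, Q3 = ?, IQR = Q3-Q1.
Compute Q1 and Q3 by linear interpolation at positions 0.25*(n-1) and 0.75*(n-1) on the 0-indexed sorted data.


Sorted: 1, 6, 10, 11, 29, 41, 52, 54, 59, 83
Q1 (25th %ile) = 10.2500
Q3 (75th %ile) = 53.5000
IQR = 53.5000 - 10.2500 = 43.2500

IQR = 43.2500


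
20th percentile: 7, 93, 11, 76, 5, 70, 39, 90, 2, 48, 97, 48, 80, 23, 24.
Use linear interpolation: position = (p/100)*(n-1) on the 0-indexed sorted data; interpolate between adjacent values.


Sorted: 2, 5, 7, 11, 23, 24, 39, 48, 48, 70, 76, 80, 90, 93, 97
n = 15
Index = 20/100 * 14 = 2.8000
Lower = data[2] = 7, Upper = data[3] = 11
P20 = 7 + 0.8000*(4) = 10.2000

P20 = 10.2000


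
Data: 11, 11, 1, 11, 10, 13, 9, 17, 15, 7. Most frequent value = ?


Frequencies: 1:1, 7:1, 9:1, 10:1, 11:3, 13:1, 15:1, 17:1
Max frequency = 3
Mode = 11

Mode = 11


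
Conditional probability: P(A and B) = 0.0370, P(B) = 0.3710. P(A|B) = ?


P(A|B) = 0.0370/0.3710 = 0.0997

P(A|B) = 0.0997


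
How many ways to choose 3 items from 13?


C(13,3) = 13!/(3! × 10!)
= 6227020800/(6 × 3628800)
= 286

C(13,3) = 286


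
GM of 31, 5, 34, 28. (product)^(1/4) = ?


Product = 31 × 5 × 34 × 28 = 147560
GM = 147560^(1/4) = 19.5994

GM = 19.5994


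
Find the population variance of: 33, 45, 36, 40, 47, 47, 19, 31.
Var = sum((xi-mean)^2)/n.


Mean = 37.2500
Squared deviations: 18.0625, 60.0625, 1.5625, 7.5625, 95.0625, 95.0625, 333.0625, 39.0625
Sum = 649.5000
Variance = 649.5000/8 = 81.1875

Variance = 81.1875


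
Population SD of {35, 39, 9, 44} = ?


Mean = 31.7500
Variance = 182.6875
SD = sqrt(182.6875) = 13.5162

SD = 13.5162


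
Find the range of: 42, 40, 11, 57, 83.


Max = 83, Min = 11
Range = 83 - 11 = 72

Range = 72


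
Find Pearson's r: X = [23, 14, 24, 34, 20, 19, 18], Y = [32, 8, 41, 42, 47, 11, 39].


Mean X = 21.7143, Mean Y = 31.4286
SD X = 5.872801, SD Y = 14.489968
Cov = 47.693878
r = 47.693878/(5.872801*14.489968) = 0.5605

r = 0.5605


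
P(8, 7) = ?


P(8,7) = 8!/1!
= 40320/1
= 40320

P(8,7) = 40320


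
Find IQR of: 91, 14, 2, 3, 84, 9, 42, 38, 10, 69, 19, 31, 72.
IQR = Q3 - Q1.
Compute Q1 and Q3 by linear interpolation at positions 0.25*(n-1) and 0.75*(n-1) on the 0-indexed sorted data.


Sorted: 2, 3, 9, 10, 14, 19, 31, 38, 42, 69, 72, 84, 91
Q1 (25th %ile) = 10.0000
Q3 (75th %ile) = 69.0000
IQR = 69.0000 - 10.0000 = 59.0000

IQR = 59.0000


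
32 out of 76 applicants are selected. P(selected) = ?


P = 32/76 = 0.4211

P = 0.4211


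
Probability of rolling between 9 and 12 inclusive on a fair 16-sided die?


Favorable outcomes (9 ≤ roll ≤ 12): 4
Total outcomes = 16
P = 4/16 = 0.2500

P = 0.2500


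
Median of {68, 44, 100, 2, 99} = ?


Sorted: 2, 44, 68, 99, 100
n = 5 (odd)
Middle value = 68

Median = 68


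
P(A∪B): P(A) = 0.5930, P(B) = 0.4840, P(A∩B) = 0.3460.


P(A∪B) = 0.5930 + 0.4840 - 0.3460
= 1.0770 - 0.3460
= 0.7310

P(A∪B) = 0.7310


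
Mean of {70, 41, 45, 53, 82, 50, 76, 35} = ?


Sum = 70 + 41 + 45 + 53 + 82 + 50 + 76 + 35 = 452
n = 8
Mean = 452/8 = 56.5000

Mean = 56.5000


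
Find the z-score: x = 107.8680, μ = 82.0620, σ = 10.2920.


z = (107.8680 - 82.0620)/10.2920
= 25.8060/10.2920
= 2.5074

z = 2.5074


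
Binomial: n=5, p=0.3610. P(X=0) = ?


C(5,0) = 1
p^0 = 1.000000
(1-p)^5 = 0.106538
P = 1 * 1.000000 * 0.106538 = 0.1065

P(X=0) = 0.1065


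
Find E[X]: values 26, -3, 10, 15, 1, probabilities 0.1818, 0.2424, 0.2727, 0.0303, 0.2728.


E[X] = 26*0.1818 - 3*0.2424 + 10*0.2727 + 15*0.0303 + 1*0.2728
= 4.7268 - 0.7272 + 2.7270 + 0.4545 + 0.2728
= 7.4539

E[X] = 7.4539


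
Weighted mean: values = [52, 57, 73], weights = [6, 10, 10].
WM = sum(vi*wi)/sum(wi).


Numerator = 52*6 + 57*10 + 73*10 = 1612
Denominator = 6 + 10 + 10 = 26
WM = 1612/26 = 62.0000

WM = 62.0000


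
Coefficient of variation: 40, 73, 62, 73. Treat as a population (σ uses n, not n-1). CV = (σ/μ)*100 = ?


Mean = 62.0000
SD = 13.4722
CV = (13.4722/62.0000)*100 = 21.7293%

CV = 21.7293%


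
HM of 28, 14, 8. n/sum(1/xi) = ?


Sum of reciprocals = 1/28 + 1/14 + 1/8 = 0.232143
HM = 3/0.232143 = 12.9231

HM = 12.9231


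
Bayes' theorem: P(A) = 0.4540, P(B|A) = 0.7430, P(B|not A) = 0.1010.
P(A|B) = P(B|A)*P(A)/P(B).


P(B) = P(B|A)*P(A) + P(B|A')*P(A')
= 0.7430*0.4540 + 0.1010*0.5460
= 0.337322 + 0.055146 = 0.392468
P(A|B) = 0.337322/0.392468 = 0.8595

P(A|B) = 0.8595


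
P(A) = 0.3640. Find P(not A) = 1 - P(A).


P(not A) = 1 - 0.3640 = 0.6360

P(not A) = 0.6360


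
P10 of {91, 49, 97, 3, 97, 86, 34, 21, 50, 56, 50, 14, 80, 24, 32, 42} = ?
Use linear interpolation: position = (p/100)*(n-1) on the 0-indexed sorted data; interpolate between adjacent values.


Sorted: 3, 14, 21, 24, 32, 34, 42, 49, 50, 50, 56, 80, 86, 91, 97, 97
n = 16
Index = 10/100 * 15 = 1.5000
Lower = data[1] = 14, Upper = data[2] = 21
P10 = 14 + 0.5000*(7) = 17.5000

P10 = 17.5000


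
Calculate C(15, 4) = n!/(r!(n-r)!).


C(15,4) = 15!/(4! × 11!)
= 1307674368000/(24 × 39916800)
= 1365

C(15,4) = 1365


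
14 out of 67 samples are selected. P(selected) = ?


P = 14/67 = 0.2090

P = 0.2090


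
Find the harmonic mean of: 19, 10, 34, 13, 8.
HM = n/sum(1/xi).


Sum of reciprocals = 1/19 + 1/10 + 1/34 + 1/13 + 1/8 = 0.383966
HM = 5/0.383966 = 13.0220

HM = 13.0220


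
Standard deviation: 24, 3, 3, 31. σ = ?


Mean = 15.2500
Variance = 156.1875
SD = sqrt(156.1875) = 12.4975

SD = 12.4975


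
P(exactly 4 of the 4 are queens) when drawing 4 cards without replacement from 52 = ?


Hypergeometric: P(X=4) = C(4,4)·C(48,0) / C(52,4)
= 1 × 1 / 270725
= 1/270725 = 3.6938e-06

P = 3.6938e-06


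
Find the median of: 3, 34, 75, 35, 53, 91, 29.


Sorted: 3, 29, 34, 35, 53, 75, 91
n = 7 (odd)
Middle value = 35

Median = 35


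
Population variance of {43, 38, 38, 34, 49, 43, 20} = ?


Mean = 37.8571
Squared deviations: 26.4490, 0.0204, 0.0204, 14.8776, 124.1633, 26.4490, 318.8776
Sum = 510.8571
Variance = 510.8571/7 = 72.9796

Variance = 72.9796


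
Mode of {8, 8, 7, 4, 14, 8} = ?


Frequencies: 4:1, 7:1, 8:3, 14:1
Max frequency = 3
Mode = 8

Mode = 8


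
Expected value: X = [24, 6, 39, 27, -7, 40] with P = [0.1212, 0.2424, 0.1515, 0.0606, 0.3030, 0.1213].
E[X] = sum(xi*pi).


E[X] = 24*0.1212 + 6*0.2424 + 39*0.1515 + 27*0.0606 - 7*0.3030 + 40*0.1213
= 2.9088 + 1.4544 + 5.9085 + 1.6362 - 2.1210 + 4.8520
= 14.6389

E[X] = 14.6389


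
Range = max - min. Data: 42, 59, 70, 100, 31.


Max = 100, Min = 31
Range = 100 - 31 = 69

Range = 69


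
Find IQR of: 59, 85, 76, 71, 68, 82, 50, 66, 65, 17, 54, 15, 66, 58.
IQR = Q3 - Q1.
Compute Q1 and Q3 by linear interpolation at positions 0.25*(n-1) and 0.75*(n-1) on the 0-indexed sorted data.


Sorted: 15, 17, 50, 54, 58, 59, 65, 66, 66, 68, 71, 76, 82, 85
Q1 (25th %ile) = 55.0000
Q3 (75th %ile) = 70.2500
IQR = 70.2500 - 55.0000 = 15.2500

IQR = 15.2500


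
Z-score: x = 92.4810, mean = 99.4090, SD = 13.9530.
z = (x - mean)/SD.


z = (92.4810 - 99.4090)/13.9530
= -6.9280/13.9530
= -0.4965

z = -0.4965


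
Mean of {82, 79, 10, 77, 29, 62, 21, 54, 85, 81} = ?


Sum = 82 + 79 + 10 + 77 + 29 + 62 + 21 + 54 + 85 + 81 = 580
n = 10
Mean = 580/10 = 58.0000

Mean = 58.0000


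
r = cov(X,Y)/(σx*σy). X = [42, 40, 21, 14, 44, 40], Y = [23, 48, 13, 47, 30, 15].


Mean X = 33.5000, Mean Y = 29.3333
SD X = 11.572237, SD Y = 13.984118
Cov = -26.500000
r = -26.500000/(11.572237*13.984118) = -0.1638

r = -0.1638


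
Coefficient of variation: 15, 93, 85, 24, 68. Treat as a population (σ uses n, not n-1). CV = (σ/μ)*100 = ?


Mean = 57.0000
SD = 31.7931
CV = (31.7931/57.0000)*100 = 55.7773%

CV = 55.7773%


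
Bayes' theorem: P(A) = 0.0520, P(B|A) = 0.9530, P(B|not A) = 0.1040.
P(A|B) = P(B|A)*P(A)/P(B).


P(B) = P(B|A)*P(A) + P(B|A')*P(A')
= 0.9530*0.0520 + 0.1040*0.9480
= 0.049556 + 0.098592 = 0.148148
P(A|B) = 0.049556/0.148148 = 0.3345

P(A|B) = 0.3345


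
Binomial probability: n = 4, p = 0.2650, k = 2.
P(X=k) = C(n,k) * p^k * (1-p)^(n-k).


C(4,2) = 6
p^2 = 0.070225
(1-p)^2 = 0.540225
P = 6 * 0.070225 * 0.540225 = 0.2276

P(X=2) = 0.2276


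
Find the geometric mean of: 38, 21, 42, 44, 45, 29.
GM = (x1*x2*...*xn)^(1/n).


Product = 38 × 21 × 42 × 44 × 45 × 29 = 1924488720
GM = 1924488720^(1/6) = 35.2684

GM = 35.2684


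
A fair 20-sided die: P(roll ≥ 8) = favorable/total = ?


Favorable outcomes (roll ≥ 8): 13
Total outcomes = 20
P = 13/20 = 0.6500

P = 0.6500


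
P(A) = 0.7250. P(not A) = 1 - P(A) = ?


P(not A) = 1 - 0.7250 = 0.2750

P(not A) = 0.2750


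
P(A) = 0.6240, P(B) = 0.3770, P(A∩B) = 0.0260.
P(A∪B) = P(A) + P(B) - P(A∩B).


P(A∪B) = 0.6240 + 0.3770 - 0.0260
= 1.0010 - 0.0260
= 0.9750

P(A∪B) = 0.9750


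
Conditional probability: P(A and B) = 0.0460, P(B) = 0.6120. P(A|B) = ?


P(A|B) = 0.0460/0.6120 = 0.0752

P(A|B) = 0.0752


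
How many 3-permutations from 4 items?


P(4,3) = 4!/1!
= 24/1
= 24

P(4,3) = 24


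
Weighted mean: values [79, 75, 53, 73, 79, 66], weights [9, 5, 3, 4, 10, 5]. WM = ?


Numerator = 79*9 + 75*5 + 53*3 + 73*4 + 79*10 + 66*5 = 2657
Denominator = 9 + 5 + 3 + 4 + 10 + 5 = 36
WM = 2657/36 = 73.8056

WM = 73.8056


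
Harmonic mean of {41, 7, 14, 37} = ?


Sum of reciprocals = 1/41 + 1/7 + 1/14 + 1/37 = 0.265703
HM = 4/0.265703 = 15.0544

HM = 15.0544


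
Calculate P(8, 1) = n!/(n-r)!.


P(8,1) = 8!/7!
= 40320/5040
= 8

P(8,1) = 8


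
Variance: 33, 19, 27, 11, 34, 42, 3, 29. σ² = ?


Mean = 24.7500
Squared deviations: 68.0625, 33.0625, 5.0625, 189.0625, 85.5625, 297.5625, 473.0625, 18.0625
Sum = 1169.5000
Variance = 1169.5000/8 = 146.1875

Variance = 146.1875


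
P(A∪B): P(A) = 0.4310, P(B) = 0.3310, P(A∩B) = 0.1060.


P(A∪B) = 0.4310 + 0.3310 - 0.1060
= 0.7620 - 0.1060
= 0.6560

P(A∪B) = 0.6560


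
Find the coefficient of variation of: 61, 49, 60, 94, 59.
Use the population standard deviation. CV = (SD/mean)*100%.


Mean = 64.6000
SD = 15.3180
CV = (15.3180/64.6000)*100 = 23.7120%

CV = 23.7120%


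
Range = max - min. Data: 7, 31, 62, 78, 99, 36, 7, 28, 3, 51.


Max = 99, Min = 3
Range = 99 - 3 = 96

Range = 96


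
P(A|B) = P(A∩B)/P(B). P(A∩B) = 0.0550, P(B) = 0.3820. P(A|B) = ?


P(A|B) = 0.0550/0.3820 = 0.1440

P(A|B) = 0.1440


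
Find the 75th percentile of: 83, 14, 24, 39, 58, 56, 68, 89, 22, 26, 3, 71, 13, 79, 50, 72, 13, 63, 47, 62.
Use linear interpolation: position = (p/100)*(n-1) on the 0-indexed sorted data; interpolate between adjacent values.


Sorted: 3, 13, 13, 14, 22, 24, 26, 39, 47, 50, 56, 58, 62, 63, 68, 71, 72, 79, 83, 89
n = 20
Index = 75/100 * 19 = 14.2500
Lower = data[14] = 68, Upper = data[15] = 71
P75 = 68 + 0.2500*(3) = 68.7500

P75 = 68.7500


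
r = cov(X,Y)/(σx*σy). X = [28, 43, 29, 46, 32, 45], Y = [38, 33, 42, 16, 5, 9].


Mean X = 37.1667, Mean Y = 23.8333
SD X = 7.646713, SD Y = 14.438567
Cov = -52.138889
r = -52.138889/(7.646713*14.438567) = -0.4722

r = -0.4722


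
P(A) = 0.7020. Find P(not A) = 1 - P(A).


P(not A) = 1 - 0.7020 = 0.2980

P(not A) = 0.2980


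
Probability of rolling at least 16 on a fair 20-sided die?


Favorable outcomes (roll ≥ 16): 5
Total outcomes = 20
P = 5/20 = 0.2500

P = 0.2500


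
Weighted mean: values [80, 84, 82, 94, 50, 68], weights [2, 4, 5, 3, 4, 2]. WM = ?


Numerator = 80*2 + 84*4 + 82*5 + 94*3 + 50*4 + 68*2 = 1524
Denominator = 2 + 4 + 5 + 3 + 4 + 2 = 20
WM = 1524/20 = 76.2000

WM = 76.2000


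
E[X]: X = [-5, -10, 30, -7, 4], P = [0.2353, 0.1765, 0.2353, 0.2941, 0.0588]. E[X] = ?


E[X] = -5*0.2353 - 10*0.1765 + 30*0.2353 - 7*0.2941 + 4*0.0588
= -1.1765 - 1.7650 + 7.0590 - 2.0587 + 0.2352
= 2.2940

E[X] = 2.2940


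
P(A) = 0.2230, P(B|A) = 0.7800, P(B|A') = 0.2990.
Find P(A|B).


P(B) = P(B|A)*P(A) + P(B|A')*P(A')
= 0.7800*0.2230 + 0.2990*0.7770
= 0.173940 + 0.232323 = 0.406263
P(A|B) = 0.173940/0.406263 = 0.4281

P(A|B) = 0.4281


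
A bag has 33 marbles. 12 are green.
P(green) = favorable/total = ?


P = 12/33 = 0.3636

P = 0.3636


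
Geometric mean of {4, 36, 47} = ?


Product = 4 × 36 × 47 = 6768
GM = 6768^(1/3) = 18.9156

GM = 18.9156


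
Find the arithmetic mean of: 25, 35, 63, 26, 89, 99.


Sum = 25 + 35 + 63 + 26 + 89 + 99 = 337
n = 6
Mean = 337/6 = 56.1667

Mean = 56.1667


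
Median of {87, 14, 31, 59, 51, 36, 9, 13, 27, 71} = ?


Sorted: 9, 13, 14, 27, 31, 36, 51, 59, 71, 87
n = 10 (even)
Middle values: 31 and 36
Median = (31+36)/2 = 33.5000

Median = 33.5000


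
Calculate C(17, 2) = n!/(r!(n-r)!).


C(17,2) = 17!/(2! × 15!)
= 355687428096000/(2 × 1307674368000)
= 136

C(17,2) = 136


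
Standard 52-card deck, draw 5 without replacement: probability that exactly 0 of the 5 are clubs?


Hypergeometric: P(X=0) = C(13,0)·C(39,5) / C(52,5)
= 1 × 575757 / 2598960
= 575757/2598960 = 0.2215

P = 0.2215


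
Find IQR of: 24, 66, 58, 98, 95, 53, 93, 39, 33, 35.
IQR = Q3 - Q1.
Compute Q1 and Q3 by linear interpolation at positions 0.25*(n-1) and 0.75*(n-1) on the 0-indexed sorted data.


Sorted: 24, 33, 35, 39, 53, 58, 66, 93, 95, 98
Q1 (25th %ile) = 36.0000
Q3 (75th %ile) = 86.2500
IQR = 86.2500 - 36.0000 = 50.2500

IQR = 50.2500


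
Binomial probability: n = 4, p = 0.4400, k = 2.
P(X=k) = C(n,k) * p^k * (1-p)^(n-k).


C(4,2) = 6
p^2 = 0.193600
(1-p)^2 = 0.313600
P = 6 * 0.193600 * 0.313600 = 0.3643

P(X=2) = 0.3643


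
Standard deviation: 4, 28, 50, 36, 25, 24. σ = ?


Mean = 27.8333
Variance = 191.4722
SD = sqrt(191.4722) = 13.8373

SD = 13.8373


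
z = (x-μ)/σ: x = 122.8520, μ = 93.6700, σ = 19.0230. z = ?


z = (122.8520 - 93.6700)/19.0230
= 29.1820/19.0230
= 1.5340

z = 1.5340


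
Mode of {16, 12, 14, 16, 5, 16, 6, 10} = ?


Frequencies: 5:1, 6:1, 10:1, 12:1, 14:1, 16:3
Max frequency = 3
Mode = 16

Mode = 16


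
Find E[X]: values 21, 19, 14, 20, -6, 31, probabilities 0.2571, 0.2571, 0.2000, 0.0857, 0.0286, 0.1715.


E[X] = 21*0.2571 + 19*0.2571 + 14*0.2000 + 20*0.0857 - 6*0.0286 + 31*0.1715
= 5.3991 + 4.8849 + 2.8000 + 1.7140 - 0.1716 + 5.3165
= 19.9429

E[X] = 19.9429


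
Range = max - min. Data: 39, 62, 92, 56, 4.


Max = 92, Min = 4
Range = 92 - 4 = 88

Range = 88


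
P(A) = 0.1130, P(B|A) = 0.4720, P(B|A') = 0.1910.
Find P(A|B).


P(B) = P(B|A)*P(A) + P(B|A')*P(A')
= 0.4720*0.1130 + 0.1910*0.8870
= 0.053336 + 0.169417 = 0.222753
P(A|B) = 0.053336/0.222753 = 0.2394

P(A|B) = 0.2394


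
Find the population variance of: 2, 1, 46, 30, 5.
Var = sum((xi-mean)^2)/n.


Mean = 16.8000
Squared deviations: 219.0400, 249.6400, 852.6400, 174.2400, 139.2400
Sum = 1634.8000
Variance = 1634.8000/5 = 326.9600

Variance = 326.9600


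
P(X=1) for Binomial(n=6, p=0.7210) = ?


C(6,1) = 6
p^1 = 0.721000
(1-p)^5 = 0.001691
P = 6 * 0.721000 * 0.001691 = 0.0073

P(X=1) = 0.0073


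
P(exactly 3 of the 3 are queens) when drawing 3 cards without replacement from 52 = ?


Hypergeometric: P(X=3) = C(4,3)·C(48,0) / C(52,3)
= 4 × 1 / 22100
= 4/22100 = 0.0002

P = 0.0002


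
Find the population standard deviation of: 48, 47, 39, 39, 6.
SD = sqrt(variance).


Mean = 35.8000
Variance = 236.5600
SD = sqrt(236.5600) = 15.3805

SD = 15.3805


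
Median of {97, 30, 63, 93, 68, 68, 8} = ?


Sorted: 8, 30, 63, 68, 68, 93, 97
n = 7 (odd)
Middle value = 68

Median = 68


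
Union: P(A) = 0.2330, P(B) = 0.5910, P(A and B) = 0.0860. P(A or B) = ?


P(A∪B) = 0.2330 + 0.5910 - 0.0860
= 0.8240 - 0.0860
= 0.7380

P(A∪B) = 0.7380


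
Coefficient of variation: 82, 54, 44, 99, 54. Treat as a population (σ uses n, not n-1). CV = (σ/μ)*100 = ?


Mean = 66.6000
SD = 20.5679
CV = (20.5679/66.6000)*100 = 30.8828%

CV = 30.8828%


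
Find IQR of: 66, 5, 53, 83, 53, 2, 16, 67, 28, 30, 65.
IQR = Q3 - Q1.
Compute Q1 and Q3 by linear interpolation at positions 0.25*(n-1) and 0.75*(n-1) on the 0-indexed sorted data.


Sorted: 2, 5, 16, 28, 30, 53, 53, 65, 66, 67, 83
Q1 (25th %ile) = 22.0000
Q3 (75th %ile) = 65.5000
IQR = 65.5000 - 22.0000 = 43.5000

IQR = 43.5000


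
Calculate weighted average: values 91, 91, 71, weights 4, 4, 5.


Numerator = 91*4 + 91*4 + 71*5 = 1083
Denominator = 4 + 4 + 5 = 13
WM = 1083/13 = 83.3077

WM = 83.3077


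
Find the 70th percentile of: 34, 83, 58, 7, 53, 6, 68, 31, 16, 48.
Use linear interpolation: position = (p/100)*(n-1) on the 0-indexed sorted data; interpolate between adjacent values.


Sorted: 6, 7, 16, 31, 34, 48, 53, 58, 68, 83
n = 10
Index = 70/100 * 9 = 6.3000
Lower = data[6] = 53, Upper = data[7] = 58
P70 = 53 + 0.3000*(5) = 54.5000

P70 = 54.5000
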